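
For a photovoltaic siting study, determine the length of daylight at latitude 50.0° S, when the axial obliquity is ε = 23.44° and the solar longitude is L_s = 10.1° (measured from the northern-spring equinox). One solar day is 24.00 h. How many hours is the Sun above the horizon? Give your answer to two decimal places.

11.36 h

Solar declination: sin δ = sin ε · sin L_s = sin 23.44° × sin 10.1° = 0.06976, so δ = +4.000°.
cos h₀ = −tan ϕ · tan δ = −tan(-50.0°) × tan(+4.000°) = 0.0833, so h₀ = 1.4874 rad = 85.22°.
Daylight = 2h₀/(2π) × 24.00 h = (1.4874/π) × 24.00 = 11.36 h.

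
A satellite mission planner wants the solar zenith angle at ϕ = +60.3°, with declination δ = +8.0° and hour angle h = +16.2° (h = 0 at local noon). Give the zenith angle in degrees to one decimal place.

cos θ_z = sin ϕ sin δ + cos ϕ cos δ cos h = 0.120890 + 0.471156 = 0.592046.
θ_z = arccos(0.592046) = 53.7°.

θ_z = 53.7°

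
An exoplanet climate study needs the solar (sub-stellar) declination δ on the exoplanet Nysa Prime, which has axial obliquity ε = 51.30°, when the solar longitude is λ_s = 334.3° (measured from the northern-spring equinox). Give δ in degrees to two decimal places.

δ = -19.78°

sin δ = sin ε · sin λ_s = sin 51.30° × sin 334.3° = -0.338441.
δ = arcsin(-0.338441) = -19.78°.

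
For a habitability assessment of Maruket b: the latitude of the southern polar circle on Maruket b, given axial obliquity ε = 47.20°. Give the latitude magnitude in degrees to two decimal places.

The polar circle is the lowest latitude that experiences at least one full rotation of continuous darkness at the northern-summer solstice; it lies at |ϕ| = 90° − ε = 90° − 47.20° = 42.80°.

42.80°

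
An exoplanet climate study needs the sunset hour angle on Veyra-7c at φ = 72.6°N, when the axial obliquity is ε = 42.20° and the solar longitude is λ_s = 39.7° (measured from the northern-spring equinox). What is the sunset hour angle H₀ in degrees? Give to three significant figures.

H₀ = 180°

Solar declination: sin δ = sin ε · sin λ_s = sin 42.20° × sin 39.7° = 0.42907, so δ = +25.409°.
Sunrise equation: cos H₀ = −tan φ · tan δ = -1.5158 ≤ −1, so the host star never sets (polar day) and H₀ = π.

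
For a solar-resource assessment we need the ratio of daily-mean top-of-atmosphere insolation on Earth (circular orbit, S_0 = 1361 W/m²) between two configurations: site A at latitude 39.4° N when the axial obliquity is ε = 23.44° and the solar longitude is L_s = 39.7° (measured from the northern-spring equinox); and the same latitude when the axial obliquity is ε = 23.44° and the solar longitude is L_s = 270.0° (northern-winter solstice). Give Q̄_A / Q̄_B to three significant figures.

Q̄_A / Q̄_B ≈ 2.85

— Configuration A (ϕ=+39.4°):
Solar declination: sin δ = sin ε · sin L_s = sin 23.44° × sin 39.7° = 0.25409, so δ = +14.720°.
cos h₀ = −tan(+39.4°) tan(+14.720°) = -0.2158, h₀ = 1.7883 rad.
Bracket: h₀ sin ϕ sin δ + cos ϕ cos δ sin h₀ = 1.7883×0.63473×0.25409 + 0.77273×0.96718×0.97644 = 0.288414 + 0.729761 = 1.018175.
Q̄ = (S_0/π) × [bracket] = (1361/π) × 1.018175 = 441.09 W/m².
— Configuration B (ϕ=+39.4°):
Solar declination: sin δ = sin ε · sin L_s = sin 23.44° × sin 270.0° = -0.39779, so δ = -23.440°.
cos h₀ = −tan(+39.4°) tan(-23.440°) = 0.3561, h₀ = 1.2067 rad.
Bracket: h₀ sin ϕ sin δ + cos ϕ cos δ sin h₀ = 1.2067×0.63473×-0.39779 + 0.77273×0.91748×0.93443 = -0.304679 + 0.662478 = 0.357799.
Q̄ = (S_0/π) × [bracket] = (1361/π) × 0.357799 = 155.01 W/m².
Ratio Q̄_A / Q̄_B = 441.09 / 155.01 = 2.846.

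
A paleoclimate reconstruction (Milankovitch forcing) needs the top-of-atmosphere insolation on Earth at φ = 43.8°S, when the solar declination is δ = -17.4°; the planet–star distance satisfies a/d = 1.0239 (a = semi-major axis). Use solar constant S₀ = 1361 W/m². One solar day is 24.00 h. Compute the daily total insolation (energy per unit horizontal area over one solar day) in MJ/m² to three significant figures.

cos H₀ = −tan(-43.8°) tan(-17.400°) = -0.3005, H₀ = 1.8760 rad.
Bracket: H₀ sin φ sin δ + cos φ cos δ sin H₀ = 1.8760×-0.69214×-0.29904 + 0.72176×0.95424×0.95378 = 0.388290 + 0.656899 = 1.045189.
Inverse-square distance factor (a/d)² = 1.0239² = 1.048371.
Q̄ = (S₀/π) × 1.048371 × [bracket] = (1361/π) × 1.048371 × 1.045189 = 474.70 W/m².
Daily total = Q̄ × 24.00 h × 3600 s/h = 474.70 × 24.00 × 3600 / 10⁶ = 41.01 MJ/m².

41.0 MJ/m²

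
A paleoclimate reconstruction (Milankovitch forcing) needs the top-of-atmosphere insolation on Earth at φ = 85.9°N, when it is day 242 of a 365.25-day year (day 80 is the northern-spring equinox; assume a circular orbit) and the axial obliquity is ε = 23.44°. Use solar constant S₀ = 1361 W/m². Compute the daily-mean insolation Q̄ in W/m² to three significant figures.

Q̄ ≈ 188 W/m²

Solar longitude: λ_s = 360° × (242 − 80)/365.25 = 159.671°.
sin δ = sin 23.44° × sin 159.671° = 0.13819, so δ = +7.943°.
cos H₀ = −tan(+85.9°) tan(+7.943°) = -1.9466 ≤ −1 ⇒ polar day, H₀ = π.
Bracket: H₀ sin φ sin δ + cos φ cos δ sin H₀ = 3.1416×0.99744×0.13819 + 0.07150×0.99041×0.00000 = 0.433026 + 0.000000 = 0.433026.
Q̄ = (S₀/π) × [bracket] = (1361/π) × 0.433026 = 187.6 W/m².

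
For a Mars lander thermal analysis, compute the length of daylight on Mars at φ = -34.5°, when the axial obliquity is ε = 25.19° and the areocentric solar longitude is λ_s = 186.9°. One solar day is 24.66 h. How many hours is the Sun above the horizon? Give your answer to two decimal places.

sin δ = sin 25.19° × sin 186.9° = -0.05113, so δ = -2.931°.
cos H₀ = −tan φ · tan δ = −tan(-34.5°) × tan(-2.931°) = -0.0352, so H₀ = 1.6060 rad = 92.02°.
Daylight = 2H₀/(2π) × 24.66 h = (1.6060/π) × 24.66 = 12.61 h.

12.61 h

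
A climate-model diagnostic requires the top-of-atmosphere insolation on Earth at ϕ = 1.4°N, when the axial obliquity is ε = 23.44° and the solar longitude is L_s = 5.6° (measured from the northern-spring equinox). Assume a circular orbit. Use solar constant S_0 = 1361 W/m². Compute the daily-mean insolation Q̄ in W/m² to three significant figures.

Solar declination: sin δ = sin ε · sin L_s = sin 23.44° × sin 5.6° = 0.03882, so δ = +2.225°.
cos h₀ = −tan(+1.4°) tan(+2.225°) = -0.0009, h₀ = 1.5717 rad.
Bracket: h₀ sin ϕ sin δ + cos ϕ cos δ sin h₀ = 1.5717×0.02443×0.03882 + 0.99970×0.99925×1.00000 = 0.001491 + 0.998950 = 1.000441.
Q̄ = (S_0/π) × [bracket] = (1361/π) × 1.000441 = 433.4 W/m².

Q̄ ≈ 433 W/m²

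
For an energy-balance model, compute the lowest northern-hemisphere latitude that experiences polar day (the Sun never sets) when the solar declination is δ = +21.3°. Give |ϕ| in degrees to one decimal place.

Polar day requires cos h₀ = −tan ϕ tan δ ≤ −1, i.e. tan ϕ tan δ ≥ 1.
The boundary is |tan ϕ| · |tan δ| = 1, so |ϕ| = 90° − |δ| = 90° − 21.3° = 68.7° in the northern hemisphere.

|ϕ| = 68.7°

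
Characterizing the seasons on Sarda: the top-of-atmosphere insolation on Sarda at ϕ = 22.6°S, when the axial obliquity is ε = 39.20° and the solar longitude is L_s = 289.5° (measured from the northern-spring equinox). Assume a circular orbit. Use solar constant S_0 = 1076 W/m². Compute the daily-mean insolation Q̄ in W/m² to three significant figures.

Solar declination: sin δ = sin ε · sin L_s = sin 39.20° × sin 289.5° = -0.59578, so δ = -36.568°.
cos h₀ = −tan(-22.6°) tan(-36.568°) = -0.3088, h₀ = 1.8847 rad.
Bracket: h₀ sin ϕ sin δ + cos ϕ cos δ sin h₀ = 1.8847×-0.38430×-0.59578 + 0.92321×0.80315×0.95113 = 0.431518 + 0.705240 = 1.136758.
Q̄ = (S_0/π) × [bracket] = (1076/π) × 1.136758 = 389.3 W/m².

Q̄ ≈ 389 W/m²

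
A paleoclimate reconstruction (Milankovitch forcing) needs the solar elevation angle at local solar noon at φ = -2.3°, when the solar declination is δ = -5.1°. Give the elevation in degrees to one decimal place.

87.2°

At local noon the hour angle is zero, so the zenith angle equals |φ − δ| = |-2.3° − (-5.100°)| = 2.800°.
Elevation = 90° − 2.800° = 87.2°.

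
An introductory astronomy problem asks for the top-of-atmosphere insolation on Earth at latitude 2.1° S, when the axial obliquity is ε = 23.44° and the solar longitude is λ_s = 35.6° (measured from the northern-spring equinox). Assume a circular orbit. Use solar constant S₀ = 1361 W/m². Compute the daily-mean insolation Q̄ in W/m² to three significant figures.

Q̄ ≈ 415 W/m²

Solar declination: sin δ = sin ε · sin λ_s = sin 23.44° × sin 35.6° = 0.23156, so δ = +13.389°.
cos H₀ = −tan(-2.1°) tan(+13.389°) = 0.0087, H₀ = 1.5621 rad.
Bracket: H₀ sin φ sin δ + cos φ cos δ sin H₀ = 1.5621×-0.03664×0.23156 + 0.99933×0.97282×0.99996 = -0.013253 + 0.972129 = 0.958876.
Q̄ = (S₀/π) × [bracket] = (1361/π) × 0.958876 = 415.4 W/m².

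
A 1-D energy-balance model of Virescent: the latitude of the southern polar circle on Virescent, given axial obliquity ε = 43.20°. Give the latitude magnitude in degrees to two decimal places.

The polar circle is the lowest latitude that experiences at least one full rotation of continuous darkness at the northern-summer solstice; it lies at |ϕ| = 90° − ε = 90° − 43.20° = 46.80°.

46.80°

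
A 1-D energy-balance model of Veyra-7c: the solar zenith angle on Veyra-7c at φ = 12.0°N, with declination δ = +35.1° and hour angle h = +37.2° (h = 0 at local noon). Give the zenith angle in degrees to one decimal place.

cos θ_z = sin φ sin δ + cos φ cos δ cos h = 0.119550 + 0.637440 = 0.756990.
θ_z = arccos(0.756990) = 40.8°.

θ_z = 40.8°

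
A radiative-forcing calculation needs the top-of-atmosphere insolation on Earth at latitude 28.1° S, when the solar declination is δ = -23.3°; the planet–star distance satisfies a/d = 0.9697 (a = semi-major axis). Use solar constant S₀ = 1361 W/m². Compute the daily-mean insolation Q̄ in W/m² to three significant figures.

cos H₀ = −tan(-28.1°) tan(-23.300°) = -0.2300, H₀ = 1.8028 rad.
Bracket: H₀ sin φ sin δ + cos φ cos δ sin H₀ = 1.8028×-0.47101×-0.39555 + 0.88213×0.91845×0.97320 = 0.335876 + 0.788479 = 1.124355.
Inverse-square distance factor (a/d)² = 0.9697² = 0.940318.
Q̄ = (S₀/π) × 0.940318 × [bracket] = (1361/π) × 0.940318 × 1.124355 = 458.0 W/m².

Q̄ ≈ 458 W/m²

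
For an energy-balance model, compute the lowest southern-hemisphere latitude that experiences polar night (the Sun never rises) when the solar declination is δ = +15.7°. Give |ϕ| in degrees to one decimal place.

Polar night requires cos h₀ = −tan ϕ tan δ ≥ 1, i.e. tan ϕ tan δ ≤ −1.
The boundary is |tan ϕ| · |tan δ| = 1, so |ϕ| = 90° − |δ| = 90° − 15.7° = 74.3° in the southern hemisphere.

|ϕ| = 74.3°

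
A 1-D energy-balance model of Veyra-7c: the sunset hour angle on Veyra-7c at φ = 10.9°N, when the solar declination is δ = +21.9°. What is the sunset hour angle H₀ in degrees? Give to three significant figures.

H₀ = 94.4°

cos H₀ = −tan φ · tan δ = −tan(+10.9°) × tan(+21.900°) = -0.0774, so H₀ = 1.6483 rad = 94.44°.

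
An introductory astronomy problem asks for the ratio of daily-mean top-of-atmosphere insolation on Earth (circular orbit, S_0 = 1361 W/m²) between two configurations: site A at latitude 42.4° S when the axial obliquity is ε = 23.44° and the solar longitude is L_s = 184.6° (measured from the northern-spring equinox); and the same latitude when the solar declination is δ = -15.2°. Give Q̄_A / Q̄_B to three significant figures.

— Configuration A (ϕ=-42.4°):
Solar declination: sin δ = sin ε · sin L_s = sin 23.44° × sin 184.6° = -0.03190, so δ = -1.828°.
cos h₀ = −tan(-42.4°) tan(-1.828°) = -0.0291, h₀ = 1.5999 rad.
Bracket: h₀ sin ϕ sin δ + cos ϕ cos δ sin h₀ = 1.5999×-0.67430×-0.03190 + 0.73846×0.99949×0.99958 = 0.034414 + 0.737773 = 0.772187.
Q̄ = (S_0/π) × [bracket] = (1361/π) × 0.772187 = 334.53 W/m².
— Configuration B (ϕ=-42.4°):
cos h₀ = −tan(-42.4°) tan(-15.200°) = -0.2481, h₀ = 1.8215 rad.
Bracket: h₀ sin ϕ sin δ + cos ϕ cos δ sin h₀ = 1.8215×-0.67430×-0.26219 + 0.73846×0.96502×0.96874 = 0.322032 + 0.690352 = 1.012384.
Q̄ = (S_0/π) × [bracket] = (1361/π) × 1.012384 = 438.58 W/m².
Ratio Q̄_A / Q̄_B = 334.53 / 438.58 = 0.7628.

Q̄_A / Q̄_B ≈ 0.763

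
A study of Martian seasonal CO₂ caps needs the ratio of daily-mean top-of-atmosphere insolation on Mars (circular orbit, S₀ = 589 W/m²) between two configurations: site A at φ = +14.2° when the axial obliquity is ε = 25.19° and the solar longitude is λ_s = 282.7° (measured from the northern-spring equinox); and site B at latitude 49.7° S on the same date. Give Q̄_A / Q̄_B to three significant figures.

— Configuration A (φ=+14.2°):
Solar declination: sin δ = sin ε · sin λ_s = sin 25.19° × sin 282.7° = -0.41521, so δ = -24.532°.
cos H₀ = −tan(+14.2°) tan(-24.532°) = 0.1155, H₀ = 1.4550 rad.
Bracket: H₀ sin φ sin δ + cos φ cos δ sin H₀ = 1.4550×0.24531×-0.41521 + 0.96945×0.90973×0.99331 = -0.148199 + 0.876038 = 0.727839.
Q̄ = (S₀/π) × [bracket] = (589/π) × 0.727839 = 136.46 W/m².
— Configuration B (φ=-49.7°):
cos H₀ = −tan(-49.7°) tan(-24.532°) = -0.5382, H₀ = 2.1391 rad.
Bracket: H₀ sin φ sin δ + cos φ cos δ sin H₀ = 2.1391×-0.76267×-0.41521 + 0.64679×0.90973×0.84283 = 0.677385 + 0.495925 = 1.173310.
Q̄ = (S₀/π) × [bracket] = (589/π) × 1.173310 = 219.98 W/m².
Ratio Q̄_A / Q̄_B = 136.46 / 219.98 = 0.6203.

Q̄_A / Q̄_B ≈ 0.620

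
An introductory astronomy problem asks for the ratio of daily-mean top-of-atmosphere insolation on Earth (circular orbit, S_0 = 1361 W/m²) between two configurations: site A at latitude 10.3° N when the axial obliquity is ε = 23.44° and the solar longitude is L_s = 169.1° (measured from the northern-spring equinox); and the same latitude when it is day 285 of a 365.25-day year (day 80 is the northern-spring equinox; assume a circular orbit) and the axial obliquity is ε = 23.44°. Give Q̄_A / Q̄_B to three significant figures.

Q̄_A / Q̄_B ≈ 1.08

— Configuration A (ϕ=+10.3°):
Solar declination: sin δ = sin ε · sin L_s = sin 23.44° × sin 169.1° = 0.07522, so δ = +4.314°.
cos h₀ = −tan(+10.3°) tan(+4.314°) = -0.0137, h₀ = 1.5845 rad.
Bracket: h₀ sin ϕ sin δ + cos ϕ cos δ sin h₀ = 1.5845×0.17880×0.07522 + 0.98389×0.99717×0.99991 = 0.021310 + 0.981017 = 1.002327.
Q̄ = (S_0/π) × [bracket] = (1361/π) × 1.002327 = 434.23 W/m².
— Configuration B (ϕ=+10.3°):
Solar longitude: L_s = 360° × (285 − 80)/365.25 = 202.053°.
sin δ = sin 23.44° × sin 202.053° = -0.14936, so δ = -8.590°.
cos h₀ = −tan(+10.3°) tan(-8.590°) = 0.0275, h₀ = 1.5433 rad.
Bracket: h₀ sin ϕ sin δ + cos ϕ cos δ sin h₀ = 1.5433×0.17880×-0.14936 + 0.98389×0.98878×0.99962 = -0.041215 + 0.972481 = 0.931266.
Q̄ = (S_0/π) × [bracket] = (1361/π) × 0.931266 = 403.44 W/m².
Ratio Q̄_A / Q̄_B = 434.23 / 403.44 = 1.076.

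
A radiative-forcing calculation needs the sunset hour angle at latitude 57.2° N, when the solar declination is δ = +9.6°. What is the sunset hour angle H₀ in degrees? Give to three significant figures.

H₀ = 105°

cos H₀ = −tan φ · tan δ = −tan(+57.2°) × tan(+9.600°) = -0.2624, so H₀ = 1.8364 rad = 105.22°.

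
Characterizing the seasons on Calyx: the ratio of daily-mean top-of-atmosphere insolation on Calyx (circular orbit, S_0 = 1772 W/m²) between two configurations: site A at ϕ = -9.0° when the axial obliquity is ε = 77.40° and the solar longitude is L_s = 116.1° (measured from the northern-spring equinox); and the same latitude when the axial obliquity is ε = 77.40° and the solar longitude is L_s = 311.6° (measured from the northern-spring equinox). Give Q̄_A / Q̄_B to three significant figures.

— Configuration A (ϕ=-9.0°):
Solar declination: sin δ = sin ε · sin L_s = sin 77.40° × sin 116.1° = 0.87640, so δ = +61.211°.
cos h₀ = −tan(-9.0°) tan(+61.211°) = 0.2882, h₀ = 1.2784 rad.
Bracket: h₀ sin ϕ sin δ + cos ϕ cos δ sin h₀ = 1.2784×-0.15643×0.87640 + 0.98769×0.48158×0.95756 = -0.175263 + 0.455465 = 0.280202.
Q̄ = (S_0/π) × [bracket] = (1772/π) × 0.280202 = 158.05 W/m².
— Configuration B (ϕ=-9.0°):
Solar declination: sin δ = sin ε · sin L_s = sin 77.40° × sin 311.6° = -0.72979, so δ = -46.869°.
cos h₀ = −tan(-9.0°) tan(-46.869°) = -0.1691, h₀ = 1.7407 rad.
Bracket: h₀ sin ϕ sin δ + cos ϕ cos δ sin h₀ = 1.7407×-0.15643×-0.72979 + 0.98769×0.68367×0.98560 = 0.198720 + 0.665530 = 0.864250.
Q̄ = (S_0/π) × [bracket] = (1772/π) × 0.864250 = 487.48 W/m².
Ratio Q̄_A / Q̄_B = 158.05 / 487.48 = 0.3242.

Q̄_A / Q̄_B ≈ 0.324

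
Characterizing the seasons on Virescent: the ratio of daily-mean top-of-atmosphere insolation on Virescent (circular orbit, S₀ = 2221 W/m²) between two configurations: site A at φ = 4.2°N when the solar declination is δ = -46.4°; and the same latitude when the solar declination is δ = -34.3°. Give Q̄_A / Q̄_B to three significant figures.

Q̄_A / Q̄_B ≈ 0.798

— Configuration A (φ=+4.2°):
cos H₀ = −tan(+4.2°) tan(-46.400°) = 0.0771, H₀ = 1.4936 rad.
Bracket: H₀ sin φ sin δ + cos φ cos δ sin H₀ = 1.4936×0.07324×-0.72417 + 0.99731×0.68962×0.99702 = -0.079218 + 0.685715 = 0.606497.
Q̄ = (S₀/π) × [bracket] = (2221/π) × 0.606497 = 428.77 W/m².
— Configuration B (φ=+4.2°):
cos H₀ = −tan(+4.2°) tan(-34.300°) = 0.0501, H₀ = 1.5207 rad.
Bracket: H₀ sin φ sin δ + cos φ cos δ sin H₀ = 1.5207×0.07324×-0.56353 + 0.99731×0.82610×0.99874 = -0.062764 + 0.822840 = 0.760076.
Q̄ = (S₀/π) × [bracket] = (2221/π) × 0.760076 = 537.35 W/m².
Ratio Q̄_A / Q̄_B = 428.77 / 537.35 = 0.7979.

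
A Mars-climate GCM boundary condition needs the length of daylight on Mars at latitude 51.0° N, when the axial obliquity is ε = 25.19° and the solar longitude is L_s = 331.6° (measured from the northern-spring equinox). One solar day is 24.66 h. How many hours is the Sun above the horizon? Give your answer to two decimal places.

10.30 h

Solar declination: sin δ = sin ε · sin L_s = sin 25.19° × sin 331.6° = -0.20244, so δ = -11.679°.
cos h₀ = −tan ϕ · tan δ = −tan(+51.0°) × tan(-11.679°) = 0.2553, so h₀ = 1.3127 rad = 75.21°.
Daylight = 2h₀/(2π) × 24.66 h = (1.3127/π) × 24.66 = 10.30 h.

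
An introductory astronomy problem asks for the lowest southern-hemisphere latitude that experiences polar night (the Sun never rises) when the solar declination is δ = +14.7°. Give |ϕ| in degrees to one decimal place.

Polar night requires cos h₀ = −tan ϕ tan δ ≥ 1, i.e. tan ϕ tan δ ≤ −1.
The boundary is |tan ϕ| · |tan δ| = 1, so |ϕ| = 90° − |δ| = 90° − 14.7° = 75.3° in the southern hemisphere.

|ϕ| = 75.3°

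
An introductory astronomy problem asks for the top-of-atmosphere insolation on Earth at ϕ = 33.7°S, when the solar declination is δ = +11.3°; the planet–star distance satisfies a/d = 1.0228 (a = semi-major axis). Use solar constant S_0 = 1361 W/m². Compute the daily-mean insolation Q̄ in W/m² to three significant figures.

Q̄ ≈ 296 W/m²

cos h₀ = −tan(-33.7°) tan(+11.300°) = 0.1333, h₀ = 1.4371 rad.
Bracket: h₀ sin ϕ sin δ + cos ϕ cos δ sin h₀ = 1.4371×-0.55484×0.19595 + 0.83195×0.98061×0.99108 = -0.156243 + 0.808541 = 0.652298.
Inverse-square distance factor (a/d)² = 1.0228² = 1.046120.
Q̄ = (S_0/π) × 1.046120 × [bracket] = (1361/π) × 1.046120 × 0.652298 = 295.6 W/m².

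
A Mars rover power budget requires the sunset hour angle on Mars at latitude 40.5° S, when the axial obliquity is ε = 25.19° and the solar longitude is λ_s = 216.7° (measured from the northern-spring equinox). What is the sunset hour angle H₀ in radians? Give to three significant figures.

Solar declination: sin δ = sin ε · sin λ_s = sin 25.19° × sin 216.7° = -0.25436, so δ = -14.736°.
cos H₀ = −tan φ · tan δ = −tan(-40.5°) × tan(-14.736°) = -0.2246, so H₀ = 1.7974 rad = 102.98°.

H₀ = 1.80 rad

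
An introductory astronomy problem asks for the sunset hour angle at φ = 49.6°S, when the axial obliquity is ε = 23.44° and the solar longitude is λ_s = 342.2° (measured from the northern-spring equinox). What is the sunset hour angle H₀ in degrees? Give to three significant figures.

H₀ = 98.3°

Solar declination: sin δ = sin ε · sin λ_s = sin 23.44° × sin 342.2° = -0.12160, so δ = -6.985°.
cos H₀ = −tan φ · tan δ = −tan(-49.6°) × tan(-6.985°) = -0.1440, so H₀ = 1.7152 rad = 98.28°.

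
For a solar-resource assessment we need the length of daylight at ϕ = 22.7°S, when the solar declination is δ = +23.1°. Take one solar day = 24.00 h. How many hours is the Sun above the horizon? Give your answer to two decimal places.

cos h₀ = −tan ϕ · tan δ = −tan(-22.7°) × tan(+23.100°) = 0.1784, so h₀ = 1.3914 rad = 79.72°.
Daylight = 2h₀/(2π) × 24.00 h = (1.3914/π) × 24.00 = 10.63 h.

10.63 h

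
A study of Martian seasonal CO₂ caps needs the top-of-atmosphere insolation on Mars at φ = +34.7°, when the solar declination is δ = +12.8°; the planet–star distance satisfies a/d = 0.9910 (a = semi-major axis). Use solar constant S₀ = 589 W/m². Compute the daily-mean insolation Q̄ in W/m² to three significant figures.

Q̄ ≈ 186 W/m²

cos H₀ = −tan(+34.7°) tan(+12.800°) = -0.1573, H₀ = 1.7288 rad.
Bracket: H₀ sin φ sin δ + cos φ cos δ sin H₀ = 1.7288×0.56928×0.22155 + 0.82214×0.97515×0.98755 = 0.218043 + 0.791729 = 1.009772.
Inverse-square distance factor (a/d)² = 0.9910² = 0.982081.
Q̄ = (S₀/π) × 0.982081 × [bracket] = (589/π) × 0.982081 × 1.009772 = 185.9 W/m².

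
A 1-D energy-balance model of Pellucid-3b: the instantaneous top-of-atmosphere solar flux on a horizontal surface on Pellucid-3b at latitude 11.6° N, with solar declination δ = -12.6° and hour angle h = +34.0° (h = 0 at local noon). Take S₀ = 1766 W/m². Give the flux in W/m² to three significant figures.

cos θ_z = sin φ sin δ + cos φ cos δ cos h = -0.043864 + 0.792547 = 0.748683.
Flux = S₀ · cos θ_z = 1766 × 0.748683 = 1322 W/m².

1.32e+03 W/m²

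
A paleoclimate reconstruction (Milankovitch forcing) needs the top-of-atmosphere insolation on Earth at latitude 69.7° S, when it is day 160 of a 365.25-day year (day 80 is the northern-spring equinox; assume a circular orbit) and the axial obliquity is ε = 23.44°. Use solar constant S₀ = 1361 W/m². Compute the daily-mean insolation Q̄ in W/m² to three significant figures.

Q̄ ≈ 0.00 W/m²

Solar longitude: λ_s = 360° × (160 − 80)/365.25 = 78.850°.
sin δ = sin 23.44° × sin 78.850° = 0.39028, so δ = +22.972°.
cos H₀ = −tan(-69.7°) tan(+22.972°) = 1.1459 ≥ 1 ⇒ polar night, H₀ = 0 and Q̄ = 0.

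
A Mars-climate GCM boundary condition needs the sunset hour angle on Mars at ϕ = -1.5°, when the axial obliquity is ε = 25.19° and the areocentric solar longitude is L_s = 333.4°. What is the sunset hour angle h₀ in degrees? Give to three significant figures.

sin δ = sin 25.19° × sin 333.4° = -0.19058, so δ = -10.986°.
cos h₀ = −tan ϕ · tan δ = −tan(-1.5°) × tan(-10.986°) = -0.0051, so h₀ = 1.5759 rad = 90.29°.

h₀ = 90.3°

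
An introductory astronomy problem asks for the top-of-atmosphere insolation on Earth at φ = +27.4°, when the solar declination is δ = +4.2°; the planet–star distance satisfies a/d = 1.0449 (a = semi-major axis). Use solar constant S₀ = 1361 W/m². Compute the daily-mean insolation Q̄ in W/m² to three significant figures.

cos H₀ = −tan(+27.4°) tan(+4.200°) = -0.0381, H₀ = 1.6089 rad.
Bracket: H₀ sin φ sin δ + cos φ cos δ sin H₀ = 1.6089×0.46020×0.07324 + 0.88782×0.99731×0.99928 = 0.054228 + 0.884794 = 0.939022.
Inverse-square distance factor (a/d)² = 1.0449² = 1.091816.
Q̄ = (S₀/π) × 1.091816 × [bracket] = (1361/π) × 1.091816 × 0.939022 = 444.2 W/m².

Q̄ ≈ 444 W/m²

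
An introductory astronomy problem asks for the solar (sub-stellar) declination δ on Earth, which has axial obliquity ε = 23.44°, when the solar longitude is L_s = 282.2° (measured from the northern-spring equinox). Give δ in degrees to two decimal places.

sin δ = sin ε · sin L_s = sin 23.44° × sin 282.2° = -0.388805.
δ = arcsin(-0.388805) = -22.88°.

δ = -22.88°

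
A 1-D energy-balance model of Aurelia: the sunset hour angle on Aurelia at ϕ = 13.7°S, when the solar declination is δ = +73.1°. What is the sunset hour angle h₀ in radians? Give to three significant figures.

h₀ = 0.640 rad

cos h₀ = −tan ϕ · tan δ = −tan(-13.7°) × tan(+73.100°) = 0.8024, so h₀ = 0.6396 rad = 36.64°.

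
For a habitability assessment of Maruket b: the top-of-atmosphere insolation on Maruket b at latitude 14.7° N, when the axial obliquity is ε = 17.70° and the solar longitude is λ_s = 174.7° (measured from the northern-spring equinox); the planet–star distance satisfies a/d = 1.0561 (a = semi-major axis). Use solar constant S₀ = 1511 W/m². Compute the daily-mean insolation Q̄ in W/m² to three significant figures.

Solar declination: sin δ = sin ε · sin λ_s = sin 17.70° × sin 174.7° = 0.02808, so δ = +1.609°.
cos H₀ = −tan(+14.7°) tan(+1.609°) = -0.0074, H₀ = 1.5782 rad.
Bracket: H₀ sin φ sin δ + cos φ cos δ sin H₀ = 1.5782×0.25376×0.02808 + 0.96727×0.99961×0.99997 = 0.011246 + 0.966864 = 0.978110.
Inverse-square distance factor (a/d)² = 1.0561² = 1.115347.
Q̄ = (S₀/π) × 1.115347 × [bracket] = (1511/π) × 1.115347 × 0.978110 = 524.7 W/m².

Q̄ ≈ 525 W/m²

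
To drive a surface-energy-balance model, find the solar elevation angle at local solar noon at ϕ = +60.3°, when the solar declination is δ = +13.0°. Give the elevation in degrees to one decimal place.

42.7°

At local noon the hour angle is zero, so the zenith angle equals |ϕ − δ| = |+60.3° − (+13.000°)| = 47.300°.
Elevation = 90° − 47.300° = 42.7°.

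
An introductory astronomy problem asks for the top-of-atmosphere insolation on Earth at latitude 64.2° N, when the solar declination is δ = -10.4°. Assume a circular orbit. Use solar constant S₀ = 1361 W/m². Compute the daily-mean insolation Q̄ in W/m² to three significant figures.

cos H₀ = −tan(+64.2°) tan(-10.400°) = 0.3797, H₀ = 1.1814 rad.
Bracket: H₀ sin φ sin δ + cos φ cos δ sin H₀ = 1.1814×0.90032×-0.18052 + 0.43523×0.98357×0.92513 = -0.192008 + 0.396029 = 0.204021.
Q̄ = (S₀/π) × [bracket] = (1361/π) × 0.204021 = 88.39 W/m².

Q̄ ≈ 88.4 W/m²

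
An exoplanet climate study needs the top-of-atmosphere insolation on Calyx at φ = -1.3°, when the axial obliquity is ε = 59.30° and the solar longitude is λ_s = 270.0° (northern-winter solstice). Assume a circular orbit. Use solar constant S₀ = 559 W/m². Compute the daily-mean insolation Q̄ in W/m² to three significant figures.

Solar declination: sin δ = sin ε · sin λ_s = sin 59.30° × sin 270.0° = -0.85985, so δ = -59.300°.
cos H₀ = −tan(-1.3°) tan(-59.300°) = -0.0382, H₀ = 1.6090 rad.
Bracket: H₀ sin φ sin δ + cos φ cos δ sin H₀ = 1.6090×-0.02269×-0.85985 + 0.99974×0.51054×0.99927 = 0.031392 + 0.510035 = 0.541427.
Q̄ = (S₀/π) × [bracket] = (559/π) × 0.541427 = 96.34 W/m².

Q̄ ≈ 96.3 W/m²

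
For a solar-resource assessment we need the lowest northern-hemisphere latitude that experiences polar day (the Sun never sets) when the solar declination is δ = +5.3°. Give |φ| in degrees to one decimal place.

Polar day requires cos H₀ = −tan φ tan δ ≤ −1, i.e. tan φ tan δ ≥ 1.
The boundary is |tan φ| · |tan δ| = 1, so |φ| = 90° − |δ| = 90° − 5.3° = 84.7° in the northern hemisphere.

|φ| = 84.7°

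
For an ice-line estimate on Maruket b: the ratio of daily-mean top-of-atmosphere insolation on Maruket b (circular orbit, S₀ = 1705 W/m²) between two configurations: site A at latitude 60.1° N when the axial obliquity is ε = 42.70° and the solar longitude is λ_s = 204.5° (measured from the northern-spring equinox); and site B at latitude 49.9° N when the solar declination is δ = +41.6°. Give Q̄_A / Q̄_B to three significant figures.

Q̄_A / Q̄_B ≈ 0.0997

— Configuration A (φ=+60.1°):
Solar declination: sin δ = sin ε · sin λ_s = sin 42.70° × sin 204.5° = -0.28123, so δ = -16.334°.
cos H₀ = −tan(+60.1°) tan(-16.334°) = 0.5096, H₀ = 1.0360 rad.
Bracket: H₀ sin φ sin δ + cos φ cos δ sin H₀ = 1.0360×0.86690×-0.28123 + 0.49849×0.95964×0.86039 = -0.252575 + 0.411586 = 0.159011.
Q̄ = (S₀/π) × [bracket] = (1705/π) × 0.159011 = 86.298 W/m².
— Configuration B (φ=+49.9°):
cos H₀ = −tan(+49.9°) tan(+41.600°) = -1.0543 ≤ −1 ⇒ polar day, H₀ = π.
Bracket: H₀ sin φ sin δ + cos φ cos δ sin H₀ = 3.1416×0.76492×0.66393 + 0.64412×0.74780×0.00000 = 1.595472 + 0.000000 = 1.595472.
Q̄ = (S₀/π) × [bracket] = (1705/π) × 1.595472 = 865.89 W/m².
Ratio Q̄_A / Q̄_B = 86.298 / 865.89 = 0.09966.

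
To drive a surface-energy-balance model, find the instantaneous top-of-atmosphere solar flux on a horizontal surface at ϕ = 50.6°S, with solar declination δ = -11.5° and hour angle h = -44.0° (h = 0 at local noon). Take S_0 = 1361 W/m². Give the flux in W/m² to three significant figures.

cos θ_z = sin ϕ sin δ + cos ϕ cos δ cos h = 0.154058 + 0.447421 = 0.601479.
Flux = S_0 · cos θ_z = 1361 × 0.601479 = 818.6 W/m².

819 W/m²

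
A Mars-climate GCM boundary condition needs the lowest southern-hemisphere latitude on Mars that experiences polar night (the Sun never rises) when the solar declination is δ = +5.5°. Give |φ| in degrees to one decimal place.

Polar night requires cos H₀ = −tan φ tan δ ≥ 1, i.e. tan φ tan δ ≤ −1.
The boundary is |tan φ| · |tan δ| = 1, so |φ| = 90° − |δ| = 90° − 5.5° = 84.5° in the southern hemisphere.

|φ| = 84.5°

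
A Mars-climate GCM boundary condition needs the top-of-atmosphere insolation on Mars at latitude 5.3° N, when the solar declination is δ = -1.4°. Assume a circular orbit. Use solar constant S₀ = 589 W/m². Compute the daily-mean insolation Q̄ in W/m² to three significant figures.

Q̄ ≈ 186 W/m²

cos H₀ = −tan(+5.3°) tan(-1.400°) = 0.0023, H₀ = 1.5685 rad.
Bracket: H₀ sin φ sin δ + cos φ cos δ sin H₀ = 1.5685×0.09237×-0.02443 + 0.99572×0.99970×1.00000 = -0.003539 + 0.995421 = 0.991882.
Q̄ = (S₀/π) × [bracket] = (589/π) × 0.991882 = 186.0 W/m².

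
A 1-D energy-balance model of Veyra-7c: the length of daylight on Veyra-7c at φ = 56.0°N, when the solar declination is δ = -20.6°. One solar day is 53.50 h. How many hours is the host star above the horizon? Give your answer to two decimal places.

16.68 h

cos H₀ = −tan φ · tan δ = −tan(+56.0°) × tan(-20.600°) = 0.5573, so H₀ = 0.9797 rad = 56.13°.
Daylight = 2H₀/(2π) × 53.50 h = (0.9797/π) × 53.50 = 16.68 h.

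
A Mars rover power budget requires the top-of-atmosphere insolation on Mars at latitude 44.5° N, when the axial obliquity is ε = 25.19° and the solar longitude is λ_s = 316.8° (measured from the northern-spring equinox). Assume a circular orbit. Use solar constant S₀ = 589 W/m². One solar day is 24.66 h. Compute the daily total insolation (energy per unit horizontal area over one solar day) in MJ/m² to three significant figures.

Solar declination: sin δ = sin ε · sin λ_s = sin 25.19° × sin 316.8° = -0.29136, so δ = -16.939°.
cos H₀ = −tan(+44.5°) tan(-16.939°) = 0.2993, H₀ = 1.2668 rad.
Bracket: H₀ sin φ sin δ + cos φ cos δ sin H₀ = 1.2668×0.70091×-0.29136 + 0.71325×0.95661×0.95416 = -0.258702 + 0.651025 = 0.392323.
Q̄ = (S₀/π) × [bracket] = (589/π) × 0.392323 = 73.554 W/m².
Daily total = Q̄ × 24.66 h × 3600 s/h = 73.554 × 24.66 × 3600 / 10⁶ = 6.530 MJ/m².

6.53 MJ/m²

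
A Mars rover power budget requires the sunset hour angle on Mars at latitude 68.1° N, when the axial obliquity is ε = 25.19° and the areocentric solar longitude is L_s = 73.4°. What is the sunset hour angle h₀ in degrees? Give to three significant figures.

sin δ = sin 25.19° × sin 73.4° = 0.40788, so δ = +24.072°.
Sunrise equation: cos h₀ = −tan ϕ · tan δ = -1.1113 ≤ −1, so the Sun never sets (polar day) and h₀ = π.

h₀ = 180°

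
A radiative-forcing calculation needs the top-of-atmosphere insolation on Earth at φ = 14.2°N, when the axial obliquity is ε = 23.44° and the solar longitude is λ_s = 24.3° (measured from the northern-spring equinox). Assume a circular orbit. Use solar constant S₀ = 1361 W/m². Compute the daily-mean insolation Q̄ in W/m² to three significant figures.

Solar declination: sin δ = sin ε · sin λ_s = sin 23.44° × sin 24.3° = 0.16370, so δ = +9.421°.
cos H₀ = −tan(+14.2°) tan(+9.421°) = -0.0420, H₀ = 1.6128 rad.
Bracket: H₀ sin φ sin δ + cos φ cos δ sin H₀ = 1.6128×0.24531×0.16370 + 0.96945×0.98651×0.99912 = 0.064766 + 0.955531 = 1.020297.
Q̄ = (S₀/π) × [bracket] = (1361/π) × 1.020297 = 442.0 W/m².

Q̄ ≈ 442 W/m²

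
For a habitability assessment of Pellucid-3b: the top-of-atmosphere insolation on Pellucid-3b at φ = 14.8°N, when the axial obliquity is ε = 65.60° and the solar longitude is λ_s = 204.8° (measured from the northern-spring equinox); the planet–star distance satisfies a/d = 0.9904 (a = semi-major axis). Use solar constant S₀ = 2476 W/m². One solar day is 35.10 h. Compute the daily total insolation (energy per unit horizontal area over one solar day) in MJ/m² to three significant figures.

Solar declination: sin δ = sin ε · sin λ_s = sin 65.60° × sin 204.8° = -0.38199, so δ = -22.457°.
cos H₀ = −tan(+14.8°) tan(-22.457°) = 0.1092, H₀ = 1.4614 rad.
Bracket: H₀ sin φ sin δ + cos φ cos δ sin H₀ = 1.4614×0.25545×-0.38199 + 0.96682×0.92417×0.99402 = -0.142602 + 0.888163 = 0.745561.
Inverse-square distance factor (a/d)² = 0.9904² = 0.980892.
Q̄ = (S₀/π) × 0.980892 × [bracket] = (2476/π) × 0.980892 × 0.745561 = 576.38 W/m².
Daily total = Q̄ × 35.10 h × 3600 s/h = 576.38 × 35.10 × 3600 / 10⁶ = 72.83 MJ/m².

72.8 MJ/m²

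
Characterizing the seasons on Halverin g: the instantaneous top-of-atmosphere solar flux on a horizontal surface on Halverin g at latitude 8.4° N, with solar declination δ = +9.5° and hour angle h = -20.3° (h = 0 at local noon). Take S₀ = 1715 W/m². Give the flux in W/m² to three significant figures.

cos θ_z = sin φ sin δ + cos φ cos δ cos h = 0.024111 + 0.915103 = 0.939214.
Flux = S₀ · cos θ_z = 1715 × 0.939214 = 1611 W/m².

1.61e+03 W/m²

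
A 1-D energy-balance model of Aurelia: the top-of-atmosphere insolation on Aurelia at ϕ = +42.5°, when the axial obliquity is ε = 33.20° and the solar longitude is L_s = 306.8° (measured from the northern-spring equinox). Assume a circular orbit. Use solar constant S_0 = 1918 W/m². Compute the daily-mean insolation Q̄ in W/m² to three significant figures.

Solar declination: sin δ = sin ε · sin L_s = sin 33.20° × sin 306.8° = -0.43845, so δ = -26.005°.
cos h₀ = −tan(+42.5°) tan(-26.005°) = 0.4470, h₀ = 1.1074 rad.
Bracket: h₀ sin ϕ sin δ + cos ϕ cos δ sin h₀ = 1.1074×0.67559×-0.43845 + 0.73728×0.89876×0.89452 = -0.328026 + 0.592743 = 0.264717.
Q̄ = (S_0/π) × [bracket] = (1918/π) × 0.264717 = 161.6 W/m².

Q̄ ≈ 162 W/m²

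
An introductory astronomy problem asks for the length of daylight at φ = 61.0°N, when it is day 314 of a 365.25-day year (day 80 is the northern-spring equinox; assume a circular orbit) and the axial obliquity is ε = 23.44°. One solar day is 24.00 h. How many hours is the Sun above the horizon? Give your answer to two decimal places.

Solar longitude: λ_s = 360° × (314 − 80)/365.25 = 230.637°.
sin δ = sin 23.44° × sin 230.637° = -0.30755, so δ = -17.911°.
cos H₀ = −tan φ · tan δ = −tan(+61.0°) × tan(-17.911°) = 0.5831, so H₀ = 0.9483 rad = 54.33°.
Daylight = 2H₀/(2π) × 24.00 h = (0.9483/π) × 24.00 = 7.24 h.

7.24 h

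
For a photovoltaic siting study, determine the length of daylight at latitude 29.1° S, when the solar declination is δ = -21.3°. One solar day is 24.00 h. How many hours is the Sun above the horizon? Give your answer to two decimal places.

13.67 h

cos h₀ = −tan ϕ · tan δ = −tan(-29.1°) × tan(-21.300°) = -0.2170, so h₀ = 1.7895 rad = 102.53°.
Daylight = 2h₀/(2π) × 24.00 h = (1.7895/π) × 24.00 = 13.67 h.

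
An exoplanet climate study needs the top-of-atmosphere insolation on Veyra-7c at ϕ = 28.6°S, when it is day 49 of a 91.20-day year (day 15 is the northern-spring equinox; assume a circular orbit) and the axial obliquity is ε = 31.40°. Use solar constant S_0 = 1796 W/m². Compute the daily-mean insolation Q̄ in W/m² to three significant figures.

Solar longitude: L_s = 360° × (49 − 15)/91.20 = 134.211°.
sin δ = sin 31.40° × sin 134.211° = 0.37345, so δ = +21.929°.
cos h₀ = −tan(-28.6°) tan(+21.929°) = 0.2195, h₀ = 1.3495 rad.
Bracket: h₀ sin ϕ sin δ + cos ϕ cos δ sin h₀ = 1.3495×-0.47869×0.37345 + 0.87798×0.92765×0.97561 = -0.241246 + 0.794594 = 0.553348.
Q̄ = (S_0/π) × [bracket] = (1796/π) × 0.553348 = 316.3 W/m².

Q̄ ≈ 316 W/m²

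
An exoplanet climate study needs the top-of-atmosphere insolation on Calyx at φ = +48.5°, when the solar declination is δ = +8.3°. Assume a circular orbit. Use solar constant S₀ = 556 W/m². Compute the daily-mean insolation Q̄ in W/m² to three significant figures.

Q̄ ≈ 148 W/m²

cos H₀ = −tan(+48.5°) tan(+8.300°) = -0.1649, H₀ = 1.7364 rad.
Bracket: H₀ sin φ sin δ + cos φ cos δ sin H₀ = 1.7364×0.74896×0.14436 + 0.66262×0.98953×0.98631 = 0.187739 + 0.646706 = 0.834445.
Q̄ = (S₀/π) × [bracket] = (556/π) × 0.834445 = 147.7 W/m².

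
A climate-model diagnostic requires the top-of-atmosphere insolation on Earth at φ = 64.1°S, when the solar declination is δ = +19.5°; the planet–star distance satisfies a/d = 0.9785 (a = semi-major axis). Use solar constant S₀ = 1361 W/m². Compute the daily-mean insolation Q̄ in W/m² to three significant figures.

cos H₀ = −tan(-64.1°) tan(+19.500°) = 0.7293, H₀ = 0.7535 rad.
Bracket: H₀ sin φ sin δ + cos φ cos δ sin H₀ = 0.7535×-0.89956×0.33381 + 0.43680×0.94264×0.68422 = -0.226263 + 0.281724 = 0.055461.
Inverse-square distance factor (a/d)² = 0.9785² = 0.957462.
Q̄ = (S₀/π) × 0.957462 × [bracket] = (1361/π) × 0.957462 × 0.055461 = 23.00 W/m².

Q̄ ≈ 23.0 W/m²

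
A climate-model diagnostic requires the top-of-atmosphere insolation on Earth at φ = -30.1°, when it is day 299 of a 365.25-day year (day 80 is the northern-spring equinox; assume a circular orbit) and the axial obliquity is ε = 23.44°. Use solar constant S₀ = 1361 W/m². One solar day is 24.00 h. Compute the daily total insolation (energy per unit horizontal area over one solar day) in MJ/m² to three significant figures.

Solar longitude: λ_s = 360° × (299 − 80)/365.25 = 215.852°.
sin δ = sin 23.44° × sin 215.852° = -0.23298, so δ = -13.473°.
cos H₀ = −tan(-30.1°) tan(-13.473°) = -0.1389, H₀ = 1.7101 rad.
Bracket: H₀ sin φ sin δ + cos φ cos δ sin H₀ = 1.7101×-0.50151×-0.23298 + 0.86515×0.97248×0.99031 = 0.199811 + 0.833188 = 1.032999.
Q̄ = (S₀/π) × [bracket] = (1361/π) × 1.032999 = 447.52 W/m².
Daily total = Q̄ × 24.00 h × 3600 s/h = 447.52 × 24.00 × 3600 / 10⁶ = 38.67 MJ/m².

38.7 MJ/m²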